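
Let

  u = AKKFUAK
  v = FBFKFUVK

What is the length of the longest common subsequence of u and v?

One common subsequence of length 4: K at u[3]=v[4], then F at u[4]=v[5], then U at u[5]=v[6], then K at u[7]=v[8]. The LCS DP gives dp[7][8] = 4, so this is optimal.

4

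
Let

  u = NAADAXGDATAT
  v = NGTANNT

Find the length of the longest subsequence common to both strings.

5

Match N (u #1, v #1), then G (u #7, v #2), then T (u #10, v #3), then A (u #11, v #4), then T (u #12, v #7) — 5 characters in the same relative order in both. The LCS DP gives dp[12][7] = 5, so this is optimal.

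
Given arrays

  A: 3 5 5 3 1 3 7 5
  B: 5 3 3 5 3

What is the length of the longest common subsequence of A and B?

Match 5 at A[3]=B[1] → 3 at A[4]=B[2] → 3 at A[6]=B[3] → 5 at A[8]=B[4] — 4 values in the same relative order in both. The LCS DP gives dp[8][5] = 4, so this is optimal.

4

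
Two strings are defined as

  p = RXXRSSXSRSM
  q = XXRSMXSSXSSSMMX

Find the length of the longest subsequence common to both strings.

9

Pick X at p[2]=q[1], then X at p[3]=q[2], then R at p[4]=q[3], then S at p[5]=q[7], then S at p[6]=q[8], then X at p[7]=q[9], then S at p[8]=q[11], then S at p[10]=q[12], then M at p[11]=q[14]; all 9 characters appear in both, in order. dp[11][15] = 9 confirms this is the maximum.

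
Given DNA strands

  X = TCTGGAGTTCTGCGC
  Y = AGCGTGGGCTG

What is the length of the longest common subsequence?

Pick C at X[2]=Y[3]; then T at X[3]=Y[5]; then G at X[4]=Y[6]; then G at X[5]=Y[7]; then G at X[7]=Y[8]; then C at X[10]=Y[9]; then T at X[11]=Y[10]; then G at X[14]=Y[11]; all 8 bases appear in both, in order. dp[15][11] = 8 confirms this is the maximum.

8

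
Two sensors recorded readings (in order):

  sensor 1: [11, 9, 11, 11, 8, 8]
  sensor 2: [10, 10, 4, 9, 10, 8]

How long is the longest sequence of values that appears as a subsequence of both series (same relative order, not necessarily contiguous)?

Taking 9 [2,4], 8 [6,6] gives a common subsequence of length 2. Since dp[6][6] = 2, nothing longer is possible.

2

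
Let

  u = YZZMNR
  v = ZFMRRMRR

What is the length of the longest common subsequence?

Match Z (u #2, v #1), then M (u #4, v #6), then R (u #6, v #8) — 3 characters in the same relative order in both. dp[6][8] = 3 confirms this is the maximum.

3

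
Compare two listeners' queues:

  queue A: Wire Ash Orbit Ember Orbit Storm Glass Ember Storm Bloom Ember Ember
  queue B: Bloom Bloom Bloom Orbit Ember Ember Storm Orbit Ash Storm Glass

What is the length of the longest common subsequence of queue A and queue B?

Match Orbit (queue A #3, queue B #4), then Ember (queue A #4, queue B #6), then Orbit (queue A #5, queue B #8), then Storm (queue A #6, queue B #10), then Glass (queue A #7, queue B #11) — 5 songs in the same relative order in both. dp[12][11] = 5 confirms this is the maximum.

5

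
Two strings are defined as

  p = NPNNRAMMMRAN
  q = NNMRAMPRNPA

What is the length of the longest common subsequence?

Pick N (p #1, q #1) → N (p #3, q #2) → R (p #5, q #4) → A (p #6, q #5) → M (p #7, q #6) → R (p #10, q #8) → A (p #11, q #11); all 7 characters appear in both, in order. Since dp[12][11] = 7, nothing longer is possible.

7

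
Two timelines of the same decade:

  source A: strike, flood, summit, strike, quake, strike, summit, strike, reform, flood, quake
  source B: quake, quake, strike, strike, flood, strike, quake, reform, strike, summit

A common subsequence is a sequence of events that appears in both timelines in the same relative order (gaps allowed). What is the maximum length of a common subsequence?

Pick strike at source A[1]=source B[4]; then flood at source A[2]=source B[5]; then strike at source A[4]=source B[6]; then quake at source A[5]=source B[7]; then strike at source A[6]=source B[9]; then summit at source A[7]=source B[10]; all 6 events appear in both, in order. Since dp[11][10] = 6, nothing longer is possible.

6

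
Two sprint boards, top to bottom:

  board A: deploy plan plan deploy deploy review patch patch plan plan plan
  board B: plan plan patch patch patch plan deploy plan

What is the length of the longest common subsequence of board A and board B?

One common subsequence of length 6: plan [2,1]; then plan [3,2]; then patch [7,4]; then patch [8,5]; then plan [9,6]; then plan [11,8], and the DP table's final entry dp[11][8] is also 6, so no common subsequence is longer.

6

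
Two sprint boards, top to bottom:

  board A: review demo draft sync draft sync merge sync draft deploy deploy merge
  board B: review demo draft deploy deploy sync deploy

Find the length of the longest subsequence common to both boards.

5

Match review (board A #1, board B #1); then demo (board A #2, board B #2); then draft (board A #3, board B #3); then sync (board A #8, board B #6); then deploy (board A #11, board B #7) — 5 tasks in the same relative order in both. The LCS DP gives dp[12][7] = 5, so this is optimal.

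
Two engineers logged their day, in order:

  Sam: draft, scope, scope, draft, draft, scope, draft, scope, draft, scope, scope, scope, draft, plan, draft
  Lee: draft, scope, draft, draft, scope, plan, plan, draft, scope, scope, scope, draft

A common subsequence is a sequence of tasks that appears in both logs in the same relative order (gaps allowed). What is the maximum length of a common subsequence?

10

Taking draft at Sam[1]=Lee[1] → scope at Sam[3]=Lee[2] → draft at Sam[4]=Lee[3] → draft at Sam[5]=Lee[4] → scope at Sam[6]=Lee[5] → draft at Sam[9]=Lee[8] → scope at Sam[10]=Lee[9] → scope at Sam[11]=Lee[10] → scope at Sam[12]=Lee[11] → draft at Sam[15]=Lee[12] gives a common subsequence of length 10. The LCS DP gives dp[15][12] = 10, so this is optimal.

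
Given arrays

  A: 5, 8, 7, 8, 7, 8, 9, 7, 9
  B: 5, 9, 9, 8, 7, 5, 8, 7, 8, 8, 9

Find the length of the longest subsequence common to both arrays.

7

Pick 5 [1,1]; then 8 [2,4]; then 7 [3,5]; then 8 [4,7]; then 7 [5,8]; then 8 [6,10]; then 9 [9,11]; all 7 values appear in both, in order. The LCS DP gives dp[9][11] = 7, so this is optimal.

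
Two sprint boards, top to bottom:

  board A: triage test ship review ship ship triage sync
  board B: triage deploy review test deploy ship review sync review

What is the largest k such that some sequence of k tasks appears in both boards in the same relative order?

5

One common subsequence of length 5: triage at board A[1]=board B[1], test at board A[2]=board B[4], ship at board A[3]=board B[6], review at board A[4]=board B[7], sync at board A[8]=board B[8], and the DP table's final entry dp[8][9] is also 5, so no common subsequence is longer.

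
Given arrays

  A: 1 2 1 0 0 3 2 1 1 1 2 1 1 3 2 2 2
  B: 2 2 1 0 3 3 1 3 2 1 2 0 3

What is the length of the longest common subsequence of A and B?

Taking 2 at A[2]=B[2], 1 at A[3]=B[3], 0 at A[4]=B[4], 3 at A[6]=B[8], 2 at A[7]=B[9], 1 at A[10]=B[10], 2 at A[11]=B[11], 3 at A[14]=B[13] gives a common subsequence of length 8. The LCS DP gives dp[17][13] = 8, so this is optimal.

8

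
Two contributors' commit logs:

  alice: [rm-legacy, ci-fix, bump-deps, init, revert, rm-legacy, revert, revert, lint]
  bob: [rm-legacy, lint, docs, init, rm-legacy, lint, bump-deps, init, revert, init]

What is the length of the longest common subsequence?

One common subsequence of length 4: rm-legacy (alice #1, bob #5) → bump-deps (alice #3, bob #7) → init (alice #4, bob #8) → revert (alice #5, bob #9). dp[9][10] = 4 confirms this is the maximum.

4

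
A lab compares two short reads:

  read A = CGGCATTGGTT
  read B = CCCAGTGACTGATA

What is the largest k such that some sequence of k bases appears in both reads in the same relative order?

Pick C (read A #1, read B #3), G (read A #2, read B #5), G (read A #3, read B #7), C (read A #4, read B #9), T (read A #7, read B #10), G (read A #8, read B #11), T (read A #10, read B #13); all 7 bases appear in both, in order, and the DP table's final entry dp[11][14] is also 7, so no common subsequence is longer.

7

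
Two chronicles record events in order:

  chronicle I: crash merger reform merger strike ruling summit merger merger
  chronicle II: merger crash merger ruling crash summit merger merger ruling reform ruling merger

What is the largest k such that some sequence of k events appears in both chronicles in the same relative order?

6

Match crash [1,2], then merger [4,3], then ruling [6,4], then summit [7,6], then merger [8,8], then merger [9,12] — 6 events in the same relative order in both. The LCS DP gives dp[9][12] = 6, so this is optimal.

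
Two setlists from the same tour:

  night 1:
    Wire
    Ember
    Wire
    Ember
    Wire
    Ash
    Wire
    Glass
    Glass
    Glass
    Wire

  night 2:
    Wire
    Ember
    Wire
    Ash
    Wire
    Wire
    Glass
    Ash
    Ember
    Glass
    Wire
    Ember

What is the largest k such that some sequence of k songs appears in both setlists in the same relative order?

8

Pick Wire [1,1]; then Ember [2,2]; then Wire [3,3]; then Wire [5,5]; then Wire [7,6]; then Glass [8,7]; then Glass [10,10]; then Wire [11,11]; all 8 songs appear in both, in order. The LCS DP gives dp[11][12] = 8, so this is optimal.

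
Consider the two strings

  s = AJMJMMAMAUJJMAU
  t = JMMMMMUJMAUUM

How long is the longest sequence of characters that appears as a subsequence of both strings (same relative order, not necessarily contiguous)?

10

Taking J [2,1], then M [3,3], then M [5,4], then M [6,5], then M [8,6], then U [10,7], then J [12,8], then M [13,9], then A [14,10], then U [15,12] gives a common subsequence of length 10. Since dp[15][13] = 10, nothing longer is possible.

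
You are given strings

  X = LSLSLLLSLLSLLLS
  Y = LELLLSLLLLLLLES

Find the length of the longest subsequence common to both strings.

11

Pick L (X #1, Y #4), L (X #3, Y #5), S (X #4, Y #6), L (X #5, Y #7), L (X #6, Y #8), L (X #7, Y #9), L (X #9, Y #10), L (X #10, Y #11), L (X #12, Y #12), L (X #13, Y #13), S (X #15, Y #15); all 11 characters appear in both, in order. dp[15][15] = 11 confirms this is the maximum.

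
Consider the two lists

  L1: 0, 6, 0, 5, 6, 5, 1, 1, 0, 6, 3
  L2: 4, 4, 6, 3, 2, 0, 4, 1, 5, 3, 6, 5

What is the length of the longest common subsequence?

5

Let dp[i][j] be the LCS length of the first i values of L1 and the first j values of L2. dp[i][j] = dp[i-1][j-1]+1 when the i-th and j-th values match, else max(dp[i-1][j], dp[i][j-1]).
    ·  4  4  6  3  2  0  4  1  5  3  6  5
 ·  0  0  0  0  0  0  0  0  0  0  0  0  0
 0  0  0  0  0  0  0  1  1  1  1  1  1  1
 6  0  0  0  1  1  1  1  1  1  1  1  2  2
 0  0  0  0  1  1  1  2  2  2  2  2  2  2
 5  0  0  0  1  1  1  2  2  2  3  3  3  3
 6  0  0  0  1  1  1  2  2  2  3  3  4  4
 5  0  0  0  1  1  1  2  2  2  3  3  4  5
 1  0  0  0  1  1  1  2  2  3  3  3  4  5
 1  0  0  0  1  1  1  2  2  3  3  3  4  5
 0  0  0  0  1  1  1  2  2  3  3  3  4  5
 6  0  0  0  1  1  1  2  2  3  3  3  4  5
 3  0  0  0  1  2  2  2  2  3  3  4  4  5
dp[11][12] = 5. One LCS (by backtracking along matches): 6, 0, 5, 6, 5.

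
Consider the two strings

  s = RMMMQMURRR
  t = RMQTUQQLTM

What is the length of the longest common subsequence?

Match R (s #1, t #1) → M (s #2, t #2) → Q (s #5, t #7) → M (s #6, t #10) — 4 characters in the same relative order in both. The LCS DP gives dp[10][10] = 4, so this is optimal.

4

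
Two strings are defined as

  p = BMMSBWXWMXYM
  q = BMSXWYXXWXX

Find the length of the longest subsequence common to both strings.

Match B (p #1, q #1) → M (p #3, q #2) → S (p #4, q #3) → W (p #6, q #5) → X (p #7, q #8) → W (p #8, q #9) → X (p #10, q #11) — 7 characters in the same relative order in both, and the DP table's final entry dp[12][11] is also 7, so no common subsequence is longer.

7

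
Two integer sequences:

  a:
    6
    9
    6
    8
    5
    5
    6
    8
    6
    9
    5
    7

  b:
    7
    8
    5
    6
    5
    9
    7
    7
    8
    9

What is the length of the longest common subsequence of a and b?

Match 8 (a #4, b #2), then 5 (a #5, b #3), then 5 (a #6, b #5), then 8 (a #8, b #9), then 9 (a #10, b #10) — 5 values in the same relative order in both, and the DP table's final entry dp[12][10] is also 5, so no common subsequence is longer.

5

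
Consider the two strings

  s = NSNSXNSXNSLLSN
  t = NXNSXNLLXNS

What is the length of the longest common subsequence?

9

Match N at s[3]=t[1]; then X at s[5]=t[2]; then N at s[6]=t[3]; then S at s[7]=t[4]; then X at s[8]=t[5]; then N at s[9]=t[6]; then L at s[11]=t[7]; then L at s[12]=t[8]; then S at s[13]=t[11] — 9 characters in the same relative order in both. dp[14][11] = 9 confirms this is the maximum.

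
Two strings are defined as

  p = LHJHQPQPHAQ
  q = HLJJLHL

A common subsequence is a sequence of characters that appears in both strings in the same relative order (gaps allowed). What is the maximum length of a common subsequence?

3

Match L at p[1]=q[2]; then J at p[3]=q[4]; then H at p[4]=q[6] — 3 characters in the same relative order in both. The LCS DP gives dp[11][7] = 3, so this is optimal.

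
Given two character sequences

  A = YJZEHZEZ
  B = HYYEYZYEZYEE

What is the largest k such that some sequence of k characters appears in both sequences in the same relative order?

5

Match Y (A #1, B #5) → Z (A #3, B #6) → E (A #4, B #8) → Z (A #6, B #9) → E (A #7, B #12) — 5 characters in the same relative order in both, and the DP table's final entry dp[8][12] is also 5, so no common subsequence is longer.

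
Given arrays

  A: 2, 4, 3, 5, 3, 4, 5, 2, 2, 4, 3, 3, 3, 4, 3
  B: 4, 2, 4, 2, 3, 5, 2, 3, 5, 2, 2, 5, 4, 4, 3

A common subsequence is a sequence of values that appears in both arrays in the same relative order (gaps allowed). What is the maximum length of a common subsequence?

11

Match 2 [1,2], then 4 [2,3], then 3 [3,5], then 5 [4,6], then 3 [5,8], then 5 [7,9], then 2 [8,10], then 2 [9,11], then 4 [10,13], then 4 [14,14], then 3 [15,15] — 11 values in the same relative order in both. dp[15][15] = 11 confirms this is the maximum.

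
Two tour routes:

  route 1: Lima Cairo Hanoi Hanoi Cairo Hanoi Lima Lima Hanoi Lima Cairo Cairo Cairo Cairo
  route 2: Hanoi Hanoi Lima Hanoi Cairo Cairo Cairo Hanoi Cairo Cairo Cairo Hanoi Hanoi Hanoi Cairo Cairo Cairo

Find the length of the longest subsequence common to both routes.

Match Lima at route 1[1]=route 2[3], then Cairo at route 1[2]=route 2[7], then Hanoi at route 1[3]=route 2[8], then Hanoi at route 1[4]=route 2[12], then Hanoi at route 1[6]=route 2[13], then Hanoi at route 1[9]=route 2[14], then Cairo at route 1[12]=route 2[15], then Cairo at route 1[13]=route 2[16], then Cairo at route 1[14]=route 2[17] — 9 stops in the same relative order in both. dp[14][17] = 9 confirms this is the maximum.

9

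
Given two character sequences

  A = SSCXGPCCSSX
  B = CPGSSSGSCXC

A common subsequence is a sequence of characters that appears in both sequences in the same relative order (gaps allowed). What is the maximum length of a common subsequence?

Taking S at A[1]=B[6], then S at A[2]=B[8], then C at A[3]=B[9], then X at A[4]=B[10], then C at A[8]=B[11] gives a common subsequence of length 5, and the DP table's final entry dp[11][11] is also 5, so no common subsequence is longer.

5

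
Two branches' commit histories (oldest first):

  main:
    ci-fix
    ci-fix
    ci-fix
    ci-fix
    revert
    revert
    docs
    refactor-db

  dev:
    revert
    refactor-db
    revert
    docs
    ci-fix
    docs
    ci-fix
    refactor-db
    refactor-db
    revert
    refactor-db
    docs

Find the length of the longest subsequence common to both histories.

4

Match ci-fix (main #1, dev #5), ci-fix (main #2, dev #7), revert (main #5, dev #10), docs (main #7, dev #12) — 4 commits in the same relative order in both. The LCS DP gives dp[8][12] = 4, so this is optimal.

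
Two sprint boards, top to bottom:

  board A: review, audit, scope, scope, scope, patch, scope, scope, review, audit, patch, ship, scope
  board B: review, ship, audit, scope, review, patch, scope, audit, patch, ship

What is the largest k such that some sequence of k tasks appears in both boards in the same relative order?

Pick review at board A[1]=board B[1]; then audit at board A[2]=board B[3]; then scope at board A[3]=board B[4]; then patch at board A[6]=board B[6]; then scope at board A[8]=board B[7]; then audit at board A[10]=board B[8]; then patch at board A[11]=board B[9]; then ship at board A[12]=board B[10]; all 8 tasks appear in both, in order. The LCS DP gives dp[13][10] = 8, so this is optimal.

8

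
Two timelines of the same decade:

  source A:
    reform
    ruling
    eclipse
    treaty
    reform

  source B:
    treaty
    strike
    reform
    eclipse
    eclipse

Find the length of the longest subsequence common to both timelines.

Match reform (source A #1, source B #3) → eclipse (source A #3, source B #5) — 2 events in the same relative order in both. dp[5][5] = 2 confirms this is the maximum.

2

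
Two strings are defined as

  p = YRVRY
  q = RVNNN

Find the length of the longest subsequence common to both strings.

Let dp[i][j] be the LCS length of the first i characters of p and the first j characters of q. dp[i][j] = dp[i-1][j-1]+1 when the i-th and j-th characters match, else max(dp[i-1][j], dp[i][j-1]).
    ·  R  V  N  N  N
 ·  0  0  0  0  0  0
 Y  0  0  0  0  0  0
 R  0  1  1  1  1  1
 V  0  1  2  2  2  2
 R  0  1  2  2  2  2
 Y  0  1  2  2  2  2
dp[5][5] = 2. One LCS (by backtracking along matches): RV.

2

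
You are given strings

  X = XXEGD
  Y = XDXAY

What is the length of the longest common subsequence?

Let dp[i][j] be the LCS length of the first i characters of X and the first j characters of Y. dp[i][j] = dp[i-1][j-1]+1 when the i-th and j-th characters match, else max(dp[i-1][j], dp[i][j-1]).
    ·  X  D  X  A  Y
 ·  0  0  0  0  0  0
 X  0  1  1  1  1  1
 X  0  1  1  2  2  2
 E  0  1  1  2  2  2
 G  0  1  1  2  2  2
 D  0  1  2  2  2  2
dp[5][5] = 2. One LCS (by backtracking along matches): XX.

2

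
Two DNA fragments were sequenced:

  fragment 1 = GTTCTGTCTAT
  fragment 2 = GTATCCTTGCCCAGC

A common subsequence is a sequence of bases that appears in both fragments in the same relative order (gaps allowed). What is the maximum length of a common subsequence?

Taking G (fragment 1 #1, fragment 2 #1), then T (fragment 1 #2, fragment 2 #2), then T (fragment 1 #3, fragment 2 #4), then C (fragment 1 #4, fragment 2 #6), then T (fragment 1 #5, fragment 2 #8), then G (fragment 1 #6, fragment 2 #9), then C (fragment 1 #8, fragment 2 #12), then A (fragment 1 #10, fragment 2 #13) gives a common subsequence of length 8. dp[11][15] = 8 confirms this is the maximum.

8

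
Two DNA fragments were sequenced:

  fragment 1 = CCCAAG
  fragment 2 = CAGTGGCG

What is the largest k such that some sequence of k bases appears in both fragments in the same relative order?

Let dp[i][j] be the LCS length of the first i bases of fragment 1 and the first j bases of fragment 2. dp[i][j] = dp[i-1][j-1]+1 when the i-th and j-th bases match, else max(dp[i-1][j], dp[i][j-1]).
    ·  C  A  G  T  G  G  C  G
 ·  0  0  0  0  0  0  0  0  0
 C  0  1  1  1  1  1  1  1  1
 C  0  1  1  1  1  1  1  2  2
 C  0  1  1  1  1  1  1  2  2
 A  0  1  2  2  2  2  2  2  2
 A  0  1  2  2  2  2  2  2  2
 G  0  1  2  3  3  3  3  3  3
dp[6][8] = 3. One LCS (by backtracking along matches): CCG.

3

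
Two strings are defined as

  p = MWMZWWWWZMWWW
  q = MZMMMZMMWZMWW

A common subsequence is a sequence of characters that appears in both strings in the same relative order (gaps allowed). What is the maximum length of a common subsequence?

8

Pick M [1,4], then M [3,5], then Z [4,6], then W [8,9], then Z [9,10], then M [10,11], then W [12,12], then W [13,13]; all 8 characters appear in both, in order. Since dp[13][13] = 8, nothing longer is possible.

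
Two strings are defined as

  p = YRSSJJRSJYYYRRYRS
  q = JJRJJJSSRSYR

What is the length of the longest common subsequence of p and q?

7

Pick R at p[2]=q[3]; then S at p[3]=q[7]; then S at p[4]=q[8]; then R at p[7]=q[9]; then S at p[8]=q[10]; then Y at p[15]=q[11]; then R at p[16]=q[12]; all 7 characters appear in both, in order, and the DP table's final entry dp[17][12] is also 7, so no common subsequence is longer.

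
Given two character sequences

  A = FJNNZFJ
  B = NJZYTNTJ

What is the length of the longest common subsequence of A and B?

3

Pick J at A[2]=B[2], then N at A[3]=B[6], then J at A[7]=B[8]; all 3 characters appear in both, in order. Since dp[7][8] = 3, nothing longer is possible.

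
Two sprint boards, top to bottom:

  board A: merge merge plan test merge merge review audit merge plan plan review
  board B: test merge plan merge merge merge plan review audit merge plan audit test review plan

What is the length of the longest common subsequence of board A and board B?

One common subsequence of length 9: merge (board A #1, board B #2) → merge (board A #2, board B #4) → merge (board A #5, board B #5) → merge (board A #6, board B #6) → review (board A #7, board B #8) → audit (board A #8, board B #9) → merge (board A #9, board B #10) → plan (board A #10, board B #11) → plan (board A #11, board B #15). dp[12][15] = 9 confirms this is the maximum.

9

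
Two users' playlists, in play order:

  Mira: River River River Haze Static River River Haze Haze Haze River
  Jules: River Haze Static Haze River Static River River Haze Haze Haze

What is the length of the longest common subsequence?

Taking River [1,1] → River [3,5] → Static [5,6] → River [6,7] → River [7,8] → Haze [8,9] → Haze [9,10] → Haze [10,11] gives a common subsequence of length 8, and the DP table's final entry dp[11][11] is also 8, so no common subsequence is longer.

8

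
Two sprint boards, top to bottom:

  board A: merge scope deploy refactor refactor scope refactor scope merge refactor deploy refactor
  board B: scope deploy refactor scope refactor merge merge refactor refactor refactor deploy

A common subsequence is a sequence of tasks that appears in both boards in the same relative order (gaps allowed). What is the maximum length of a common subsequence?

Pick scope at board A[2]=board B[1], then deploy at board A[3]=board B[2], then refactor at board A[5]=board B[3], then scope at board A[6]=board B[4], then refactor at board A[7]=board B[5], then merge at board A[9]=board B[7], then refactor at board A[10]=board B[10], then deploy at board A[11]=board B[11]; all 8 tasks appear in both, in order, and the DP table's final entry dp[12][11] is also 8, so no common subsequence is longer.

8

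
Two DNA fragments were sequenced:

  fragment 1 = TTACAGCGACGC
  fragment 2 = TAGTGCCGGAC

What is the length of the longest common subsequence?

7

Pick T [1,1]; then T [2,4]; then C [4,7]; then G [6,8]; then G [8,9]; then A [9,10]; then C [12,11]; all 7 bases appear in both, in order. Since dp[12][11] = 7, nothing longer is possible.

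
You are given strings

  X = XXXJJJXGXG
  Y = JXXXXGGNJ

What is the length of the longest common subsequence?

Let dp[i][j] be the LCS length of the first i characters of X and the first j characters of Y. dp[i][j] = dp[i-1][j-1]+1 when the i-th and j-th characters match, else max(dp[i-1][j], dp[i][j-1]).
    ·  J  X  X  X  X  G  G  N  J
 ·  0  0  0  0  0  0  0  0  0  0
 X  0  0  1  1  1  1  1  1  1  1
 X  0  0  1  2  2  2  2  2  2  2
 X  0  0  1  2  3  3  3  3  3  3
 J  0  1  1  2  3  3  3  3  3  4
 J  0  1  1  2  3  3  3  3  3  4
 J  0  1  1  2  3  3  3  3  3  4
 X  0  1  2  2  3  4  4  4  4  4
 G  0  1  2  2  3  4  5  5  5  5
 X  0  1  2  3  3  4  5  5  5  5
 G  0  1  2  3  3  4  5  6  6  6
dp[10][9] = 6. One LCS (by backtracking along matches): XXXXGG.

6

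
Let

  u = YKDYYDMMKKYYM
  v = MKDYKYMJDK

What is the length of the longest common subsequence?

6

One common subsequence of length 6: K (u #2, v #2), then D (u #3, v #3), then Y (u #4, v #4), then Y (u #5, v #6), then D (u #6, v #9), then K (u #10, v #10). Since dp[13][10] = 6, nothing longer is possible.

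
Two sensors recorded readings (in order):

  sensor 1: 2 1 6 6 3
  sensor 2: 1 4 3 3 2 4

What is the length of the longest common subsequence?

2

Let dp[i][j] be the LCS length of the first i values of sensor 1 and the first j values of sensor 2. dp[i][j] = dp[i-1][j-1]+1 when the i-th and j-th values match, else max(dp[i-1][j], dp[i][j-1]).
    ·  1  4  3  3  2  4
 ·  0  0  0  0  0  0  0
 2  0  0  0  0  0  1  1
 1  0  1  1  1  1  1  1
 6  0  1  1  1  1  1  1
 6  0  1  1  1  1  1  1
 3  0  1  1  2  2  2  2
dp[5][6] = 2. One LCS (by backtracking along matches): 1, 3.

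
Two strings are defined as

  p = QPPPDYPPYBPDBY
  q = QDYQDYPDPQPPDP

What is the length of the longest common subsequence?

Pick Q [1,4] → P [4,7] → D [5,8] → P [7,9] → P [8,11] → P [11,12] → D [12,13]; all 7 characters appear in both, in order, and the DP table's final entry dp[14][14] is also 7, so no common subsequence is longer.

7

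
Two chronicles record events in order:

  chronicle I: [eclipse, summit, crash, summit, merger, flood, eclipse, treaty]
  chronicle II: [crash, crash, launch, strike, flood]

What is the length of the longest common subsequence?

2

Pick crash at chronicle I[3]=chronicle II[2]; then flood at chronicle I[6]=chronicle II[5]; all 2 events appear in both, in order. dp[8][5] = 2 confirms this is the maximum.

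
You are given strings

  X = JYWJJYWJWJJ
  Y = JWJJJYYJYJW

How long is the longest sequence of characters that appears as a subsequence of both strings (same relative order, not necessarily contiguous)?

7

One common subsequence of length 7: J [1,1], then W [3,2], then J [4,5], then J [5,8], then Y [6,9], then J [8,10], then W [9,11]. The LCS DP gives dp[11][11] = 7, so this is optimal.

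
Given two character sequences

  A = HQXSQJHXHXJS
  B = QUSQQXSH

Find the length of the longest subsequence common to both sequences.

Taking Q (A #2, B #1), S (A #4, B #3), Q (A #5, B #5), X (A #8, B #6), H (A #9, B #8) gives a common subsequence of length 5. The LCS DP gives dp[12][8] = 5, so this is optimal.

5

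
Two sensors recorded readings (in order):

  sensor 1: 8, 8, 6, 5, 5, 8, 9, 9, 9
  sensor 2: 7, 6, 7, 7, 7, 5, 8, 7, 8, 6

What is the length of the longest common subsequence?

Let dp[i][j] be the LCS length of the first i values of sensor 1 and the first j values of sensor 2. dp[i][j] = dp[i-1][j-1]+1 when the i-th and j-th values match, else max(dp[i-1][j], dp[i][j-1]).
    ·  7  6  7  7  7  5  8  7  8  6
 ·  0  0  0  0  0  0  0  0  0  0  0
 8  0  0  0  0  0  0  0  1  1  1  1
 8  0  0  0  0  0  0  0  1  1  2  2
 6  0  0  1  1  1  1  1  1  1  2  3
 5  0  0  1  1  1  1  2  2  2  2  3
 5  0  0  1  1  1  1  2  2  2  2  3
 8  0  0  1  1  1  1  2  3  3  3  3
 9  0  0  1  1  1  1  2  3  3  3  3
 9  0  0  1  1  1  1  2  3  3  3  3
 9  0  0  1  1  1  1  2  3  3  3  3
dp[9][10] = 3. One LCS (by backtracking along matches): 8, 8, 6.

3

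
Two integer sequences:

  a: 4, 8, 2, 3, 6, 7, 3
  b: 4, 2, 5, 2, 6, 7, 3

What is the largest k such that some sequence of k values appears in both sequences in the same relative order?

5

Match 4 (a #1, b #1); then 2 (a #3, b #4); then 6 (a #5, b #5); then 7 (a #6, b #6); then 3 (a #7, b #7) — 5 values in the same relative order in both. The LCS DP gives dp[7][7] = 5, so this is optimal.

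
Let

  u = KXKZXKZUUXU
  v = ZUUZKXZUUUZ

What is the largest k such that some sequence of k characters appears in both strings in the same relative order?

6

Let dp[i][j] be the LCS length of the first i characters of u and the first j characters of v. dp[i][j] = dp[i-1][j-1]+1 when the i-th and j-th characters match, else max(dp[i-1][j], dp[i][j-1]).
    ·  Z  U  U  Z  K  X  Z  U  U  U  Z
 ·  0  0  0  0  0  0  0  0  0  0  0  0
 K  0  0  0  0  0  1  1  1  1  1  1  1
 X  0  0  0  0  0  1  2  2  2  2  2  2
 K  0  0  0  0  0  1  2  2  2  2  2  2
 Z  0  1  1  1  1  1  2  3  3  3  3  3
 X  0  1  1  1  1  1  2  3  3  3  3  3
 K  0  1  1  1  1  2  2  3  3  3  3  3
 Z  0  1  1  1  2  2  2  3  3  3  3  4
 U  0  1  2  2  2  2  2  3  4  4  4  4
 U  0  1  2  3  3  3  3  3  4  5  5  5
 X  0  1  2  3  3  3  4  4  4  5  5  5
 U  0  1  2  3  3  3  4  4  5  5  6  6
dp[11][11] = 6. One LCS (by backtracking along matches): KXZUUU.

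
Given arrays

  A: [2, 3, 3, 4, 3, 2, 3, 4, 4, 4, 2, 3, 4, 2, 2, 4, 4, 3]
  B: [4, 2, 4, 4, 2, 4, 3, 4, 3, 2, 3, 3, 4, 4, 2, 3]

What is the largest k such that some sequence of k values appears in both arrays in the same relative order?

11

One common subsequence of length 11: 4 at A[4]=B[1], then 2 at A[6]=B[2], then 4 at A[8]=B[3], then 4 at A[9]=B[4], then 4 at A[10]=B[6], then 3 at A[12]=B[7], then 4 at A[13]=B[8], then 2 at A[14]=B[10], then 4 at A[16]=B[13], then 4 at A[17]=B[14], then 3 at A[18]=B[16]. The LCS DP gives dp[18][16] = 11, so this is optimal.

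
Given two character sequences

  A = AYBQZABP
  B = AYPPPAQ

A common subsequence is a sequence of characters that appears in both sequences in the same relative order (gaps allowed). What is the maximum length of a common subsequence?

Let dp[i][j] be the LCS length of the first i characters of A and the first j characters of B. dp[i][j] = dp[i-1][j-1]+1 when the i-th and j-th characters match, else max(dp[i-1][j], dp[i][j-1]).
    ·  A  Y  P  P  P  A  Q
 ·  0  0  0  0  0  0  0  0
 A  0  1  1  1  1  1  1  1
 Y  0  1  2  2  2  2  2  2
 B  0  1  2  2  2  2  2  2
 Q  0  1  2  2  2  2  2  3
 Z  0  1  2  2  2  2  2  3
 A  0  1  2  2  2  2  3  3
 B  0  1  2  2  2  2  3  3
 P  0  1  2  3  3  3  3  3
dp[8][7] = 3. One LCS (by backtracking along matches): AYQ.

3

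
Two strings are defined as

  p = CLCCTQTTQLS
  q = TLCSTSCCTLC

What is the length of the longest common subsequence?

5

Let dp[i][j] be the LCS length of the first i characters of p and the first j characters of q. dp[i][j] = dp[i-1][j-1]+1 when the i-th and j-th characters match, else max(dp[i-1][j], dp[i][j-1]).
    ·  T  L  C  S  T  S  C  C  T  L  C
 ·  0  0  0  0  0  0  0  0  0  0  0  0
 C  0  0  0  1  1  1  1  1  1  1  1  1
 L  0  0  1  1  1  1  1  1  1  1  2  2
 C  0  0  1  2  2  2  2  2  2  2  2  3
 C  0  0  1  2  2  2  2  3  3  3  3  3
 T  0  1  1  2  2  3  3  3  3  4  4  4
 Q  0  1  1  2  2  3  3  3  3  4  4  4
 T  0  1  1  2  2  3  3  3  3  4  4  4
 T  0  1  1  2  2  3  3  3  3  4  4  4
 Q  0  1  1  2  2  3  3  3  3  4  4  4
 L  0  1  2  2  2  3  3  3  3  4  5  5
 S  0  1  2  2  3  3  4  4  4  4  5  5
dp[11][11] = 5. One LCS (by backtracking along matches): CCCTL.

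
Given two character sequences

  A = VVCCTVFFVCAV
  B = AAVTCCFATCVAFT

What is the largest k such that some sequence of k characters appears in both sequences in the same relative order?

6

Pick V (A #1, B #3), then C (A #3, B #5), then C (A #4, B #6), then T (A #5, B #9), then V (A #6, B #11), then F (A #7, B #13); all 6 characters appear in both, in order. The LCS DP gives dp[12][14] = 6, so this is optimal.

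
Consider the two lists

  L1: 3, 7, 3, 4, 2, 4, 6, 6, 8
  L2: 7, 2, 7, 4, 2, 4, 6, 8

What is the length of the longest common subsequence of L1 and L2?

Pick 7 (L1 #2, L2 #3), then 4 (L1 #4, L2 #4), then 2 (L1 #5, L2 #5), then 4 (L1 #6, L2 #6), then 6 (L1 #8, L2 #7), then 8 (L1 #9, L2 #8); all 6 values appear in both, in order. dp[9][8] = 6 confirms this is the maximum.

6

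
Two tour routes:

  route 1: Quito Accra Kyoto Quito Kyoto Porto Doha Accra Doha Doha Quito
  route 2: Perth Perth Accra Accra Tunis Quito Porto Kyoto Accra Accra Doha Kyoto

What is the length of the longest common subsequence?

Match Accra at route 1[2]=route 2[4], Quito at route 1[4]=route 2[6], Kyoto at route 1[5]=route 2[8], Accra at route 1[8]=route 2[10], Doha at route 1[9]=route 2[11] — 5 stops in the same relative order in both. The LCS DP gives dp[11][12] = 5, so this is optimal.

5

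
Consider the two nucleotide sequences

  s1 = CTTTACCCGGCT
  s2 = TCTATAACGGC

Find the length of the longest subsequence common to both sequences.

Pick C [1,2]; then T [2,3]; then T [3,5]; then A [5,7]; then C [8,8]; then G [9,9]; then G [10,10]; then C [11,11]; all 8 bases appear in both, in order. The LCS DP gives dp[12][11] = 8, so this is optimal.

8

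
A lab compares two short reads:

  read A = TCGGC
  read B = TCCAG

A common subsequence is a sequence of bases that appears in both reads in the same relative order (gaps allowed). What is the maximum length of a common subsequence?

3

Match T [1,1], then C [2,3], then G [4,5] — 3 bases in the same relative order in both, and the DP table's final entry dp[5][5] is also 3, so no common subsequence is longer.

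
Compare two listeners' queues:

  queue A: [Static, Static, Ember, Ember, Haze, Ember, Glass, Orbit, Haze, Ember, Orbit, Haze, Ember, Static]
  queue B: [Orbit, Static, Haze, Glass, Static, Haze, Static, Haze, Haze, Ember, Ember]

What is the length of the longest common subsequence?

Taking Static at queue A[1]=queue B[5]; then Static at queue A[2]=queue B[7]; then Haze at queue A[5]=queue B[8]; then Haze at queue A[9]=queue B[9]; then Ember at queue A[10]=queue B[10]; then Ember at queue A[13]=queue B[11] gives a common subsequence of length 6, and the DP table's final entry dp[14][11] is also 6, so no common subsequence is longer.

6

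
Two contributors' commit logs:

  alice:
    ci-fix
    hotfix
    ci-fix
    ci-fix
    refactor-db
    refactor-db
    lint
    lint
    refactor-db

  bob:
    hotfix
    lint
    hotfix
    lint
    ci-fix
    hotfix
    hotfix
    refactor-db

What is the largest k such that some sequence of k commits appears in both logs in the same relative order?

One common subsequence of length 4: hotfix [2,1] → lint [7,2] → lint [8,4] → refactor-db [9,8], and the DP table's final entry dp[9][8] is also 4, so no common subsequence is longer.

4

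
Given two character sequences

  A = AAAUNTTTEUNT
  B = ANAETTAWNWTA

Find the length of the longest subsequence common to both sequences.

6

Let dp[i][j] be the LCS length of the first i characters of A and the first j characters of B. dp[i][j] = dp[i-1][j-1]+1 when the i-th and j-th characters match, else max(dp[i-1][j], dp[i][j-1]).
    ·  A  N  A  E  T  T  A  W  N  W  T  A
 ·  0  0  0  0  0  0  0  0  0  0  0  0  0
 A  0  1  1  1  1  1  1  1  1  1  1  1  1
 A  0  1  1  2  2  2  2  2  2  2  2  2  2
 A  0  1  1  2  2  2  2  3  3  3  3  3  3
 U  0  1  1  2  2  2  2  3  3  3  3  3  3
 N  0  1  2  2  2  2  2  3  3  4  4  4  4
 T  0  1  2  2  2  3  3  3  3  4  4  5  5
 T  0  1  2  2  2  3  4  4  4  4  4  5  5
 T  0  1  2  2  2  3  4  4  4  4  4  5  5
 E  0  1  2  2  3  3  4  4  4  4  4  5  5
 U  0  1  2  2  3  3  4  4  4  4  4  5  5
 N  0  1  2  2  3  3  4  4  4  5  5  5  5
 T  0  1  2  2  3  4  4  4  4  5  5  6  6
dp[12][12] = 6. One LCS (by backtracking along matches): AATTNT.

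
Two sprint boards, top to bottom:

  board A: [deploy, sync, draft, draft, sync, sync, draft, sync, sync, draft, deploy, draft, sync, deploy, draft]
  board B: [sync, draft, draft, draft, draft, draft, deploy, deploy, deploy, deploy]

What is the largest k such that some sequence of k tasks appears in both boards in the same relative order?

7

Match sync (board A #2, board B #1); then draft (board A #3, board B #3); then draft (board A #4, board B #4); then draft (board A #7, board B #5); then draft (board A #10, board B #6); then deploy (board A #11, board B #9); then deploy (board A #14, board B #10) — 7 tasks in the same relative order in both. Since dp[15][10] = 7, nothing longer is possible.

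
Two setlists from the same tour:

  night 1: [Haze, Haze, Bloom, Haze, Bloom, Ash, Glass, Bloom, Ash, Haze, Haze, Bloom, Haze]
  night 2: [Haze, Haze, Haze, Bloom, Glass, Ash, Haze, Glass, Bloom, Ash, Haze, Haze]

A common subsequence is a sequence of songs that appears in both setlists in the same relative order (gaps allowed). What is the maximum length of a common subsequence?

Taking Haze (night 1 #1, night 2 #1), then Haze (night 1 #2, night 2 #2), then Haze (night 1 #4, night 2 #3), then Bloom (night 1 #5, night 2 #4), then Ash (night 1 #6, night 2 #6), then Glass (night 1 #7, night 2 #8), then Bloom (night 1 #8, night 2 #9), then Ash (night 1 #9, night 2 #10), then Haze (night 1 #11, night 2 #11), then Haze (night 1 #13, night 2 #12) gives a common subsequence of length 10, and the DP table's final entry dp[13][12] is also 10, so no common subsequence is longer.

10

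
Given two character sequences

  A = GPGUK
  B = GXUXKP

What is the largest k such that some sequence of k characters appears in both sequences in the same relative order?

3

Pick G at A[1]=B[1] → U at A[4]=B[3] → K at A[5]=B[5]; all 3 characters appear in both, in order. dp[5][6] = 3 confirms this is the maximum.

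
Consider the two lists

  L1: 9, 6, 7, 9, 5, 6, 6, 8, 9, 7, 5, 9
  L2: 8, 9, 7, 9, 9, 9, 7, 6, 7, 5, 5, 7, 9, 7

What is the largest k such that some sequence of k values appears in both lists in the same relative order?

One common subsequence of length 7: 9 at L1[1]=L2[2]; then 7 at L1[3]=L2[3]; then 9 at L1[4]=L2[6]; then 6 at L1[7]=L2[8]; then 7 at L1[10]=L2[9]; then 5 at L1[11]=L2[11]; then 9 at L1[12]=L2[13]. The LCS DP gives dp[12][14] = 7, so this is optimal.

7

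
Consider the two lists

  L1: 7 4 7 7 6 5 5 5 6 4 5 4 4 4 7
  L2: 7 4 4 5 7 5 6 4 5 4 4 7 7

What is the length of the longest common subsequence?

Pick 7 (L1 #1, L2 #1), 4 (L1 #2, L2 #3), 7 (L1 #4, L2 #5), 5 (L1 #8, L2 #6), 6 (L1 #9, L2 #7), 4 (L1 #10, L2 #8), 5 (L1 #11, L2 #9), 4 (L1 #12, L2 #10), 4 (L1 #13, L2 #11), 7 (L1 #15, L2 #13); all 10 values appear in both, in order. dp[15][13] = 10 confirms this is the maximum.

10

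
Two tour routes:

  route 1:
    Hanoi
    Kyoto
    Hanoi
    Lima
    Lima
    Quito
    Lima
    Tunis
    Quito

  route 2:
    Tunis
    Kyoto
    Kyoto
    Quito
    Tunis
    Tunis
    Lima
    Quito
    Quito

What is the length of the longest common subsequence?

4

Taking Kyoto at route 1[2]=route 2[3]; then Lima at route 1[5]=route 2[7]; then Quito at route 1[6]=route 2[8]; then Quito at route 1[9]=route 2[9] gives a common subsequence of length 4, and the DP table's final entry dp[9][9] is also 4, so no common subsequence is longer.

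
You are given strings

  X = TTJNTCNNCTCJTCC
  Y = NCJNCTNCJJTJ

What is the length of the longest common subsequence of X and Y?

Pick N at X[4]=Y[1] → C at X[6]=Y[2] → N at X[8]=Y[4] → C at X[9]=Y[5] → T at X[10]=Y[6] → C at X[11]=Y[8] → J at X[12]=Y[10] → T at X[13]=Y[11]; all 8 characters appear in both, in order. dp[15][12] = 8 confirms this is the maximum.

8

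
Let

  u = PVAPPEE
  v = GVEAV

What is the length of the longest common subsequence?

Let dp[i][j] be the LCS length of the first i characters of u and the first j characters of v. dp[i][j] = dp[i-1][j-1]+1 when the i-th and j-th characters match, else max(dp[i-1][j], dp[i][j-1]).
    ·  G  V  E  A  V
 ·  0  0  0  0  0  0
 P  0  0  0  0  0  0
 V  0  0  1  1  1  1
 A  0  0  1  1  2  2
 P  0  0  1  1  2  2
 P  0  0  1  1  2  2
 E  0  0  1  2  2  2
 E  0  0  1  2  2  2
dp[7][5] = 2. One LCS (by backtracking along matches): VA.

2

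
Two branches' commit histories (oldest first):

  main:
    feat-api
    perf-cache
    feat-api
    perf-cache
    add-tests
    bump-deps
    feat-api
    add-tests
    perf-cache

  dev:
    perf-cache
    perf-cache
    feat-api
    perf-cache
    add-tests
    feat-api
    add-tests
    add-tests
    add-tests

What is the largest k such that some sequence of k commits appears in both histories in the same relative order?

One common subsequence of length 6: perf-cache [2,2] → feat-api [3,3] → perf-cache [4,4] → add-tests [5,5] → feat-api [7,6] → add-tests [8,9]. Since dp[9][9] = 6, nothing longer is possible.

6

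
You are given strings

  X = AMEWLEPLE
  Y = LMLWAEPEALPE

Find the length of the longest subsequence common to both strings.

One common subsequence of length 6: M at X[2]=Y[2], then W at X[4]=Y[4], then E at X[6]=Y[6], then P at X[7]=Y[7], then L at X[8]=Y[10], then E at X[9]=Y[12]. dp[9][12] = 6 confirms this is the maximum.

6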